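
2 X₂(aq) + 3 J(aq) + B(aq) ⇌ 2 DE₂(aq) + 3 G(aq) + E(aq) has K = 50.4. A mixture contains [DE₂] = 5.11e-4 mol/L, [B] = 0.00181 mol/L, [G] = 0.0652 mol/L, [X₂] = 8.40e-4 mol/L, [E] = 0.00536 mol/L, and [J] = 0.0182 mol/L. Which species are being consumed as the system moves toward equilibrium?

Q = [DE₂]²·[G]³·[E] / ([X₂]²·[J]³·[B]) = (5.11e-4)²·(0.0652)³·(0.00536) / ((8.40e-4)²·(0.0182)³·(0.00181)) = 50.4
Q = 50.4 = K; the system is at equilibrium.

none (at equilibrium)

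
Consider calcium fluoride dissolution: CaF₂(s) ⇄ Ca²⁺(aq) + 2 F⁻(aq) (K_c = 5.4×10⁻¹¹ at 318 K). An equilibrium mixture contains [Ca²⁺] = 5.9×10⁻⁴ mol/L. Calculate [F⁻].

[F⁻] = 3.0×10⁻⁴ mol/L

(CaF₂ is a pure solid — omitted from K_c.)
At equilibrium, K_c = [Ca²⁺]·[F⁻]² = 5.4×10⁻¹¹.
(5.9×10⁻⁴)·([F⁻])² = 5.4×10⁻¹¹
[F⁻]² = 9.15×10⁻⁸ ⇒ [F⁻] = 3.0×10⁻⁴ mol/L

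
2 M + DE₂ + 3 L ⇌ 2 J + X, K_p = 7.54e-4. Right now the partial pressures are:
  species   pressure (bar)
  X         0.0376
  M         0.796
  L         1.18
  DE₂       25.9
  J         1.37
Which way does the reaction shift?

Q_p = P(J)²·P(X) / (P(M)²·P(DE₂)·P(L)³) = (1.37)²·(0.0376) / ((0.796)²·(25.9)·(1.18)³) = 0.00262
Q_p = 0.00262 > K_p = 7.54e-4, so the reverse reaction proceeds.

reverse (toward reactants)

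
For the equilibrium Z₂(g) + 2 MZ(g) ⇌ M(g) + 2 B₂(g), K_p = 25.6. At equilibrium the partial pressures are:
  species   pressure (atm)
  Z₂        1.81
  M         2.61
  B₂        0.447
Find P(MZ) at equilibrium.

P(MZ) = 0.106 atm

At equilibrium, K_p = P(M)·P(B₂)² / (P(Z₂)·P(MZ)²) = 25.6.
(2.61)·(0.447)² / ((1.81)·(P(MZ))²) = 25.6
P(MZ)² = 0.0113 ⇒ P(MZ) = 0.106 atm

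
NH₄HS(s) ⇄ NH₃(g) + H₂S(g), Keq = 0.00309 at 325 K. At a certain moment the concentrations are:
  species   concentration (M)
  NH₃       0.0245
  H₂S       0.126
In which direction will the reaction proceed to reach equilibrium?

neither direction; the system is at equilibrium

(NH₄HS is a pure solid — omitted from Q.)
Q = [NH₃]·[H₂S] = (0.0245)·(0.126) = 0.00309
Q = 0.00309 = Keq, so the system is already at equilibrium.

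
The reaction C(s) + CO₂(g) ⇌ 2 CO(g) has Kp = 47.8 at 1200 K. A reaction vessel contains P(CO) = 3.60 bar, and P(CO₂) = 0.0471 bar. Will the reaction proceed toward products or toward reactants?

in the reverse direction

(C is a pure solid — omitted from Qp.)
Qp = P(CO)² / P(CO₂) = (3.60)² / (0.0471) = 275
Qp = 275 > Kp = 47.8, so the reverse reaction proceeds.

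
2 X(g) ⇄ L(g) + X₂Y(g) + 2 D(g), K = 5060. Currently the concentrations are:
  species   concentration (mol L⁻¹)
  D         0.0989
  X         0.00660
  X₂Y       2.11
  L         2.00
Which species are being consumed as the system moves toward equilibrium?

Q = [L]·[X₂Y]·[D]² / [X]² = (2.00)·(2.11)·(0.0989)² / (0.00660)² = 948
Q = 948 < K = 5060: net forward reaction.

X (reactants)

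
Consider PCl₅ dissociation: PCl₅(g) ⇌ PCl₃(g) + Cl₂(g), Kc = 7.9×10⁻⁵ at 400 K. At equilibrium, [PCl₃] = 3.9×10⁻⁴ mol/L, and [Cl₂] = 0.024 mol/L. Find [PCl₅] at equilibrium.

At equilibrium, Kc = [PCl₃]·[Cl₂] / [PCl₅] = 7.9×10⁻⁵.
(3.9×10⁻⁴)·(0.024) / ([PCl₅]) = 7.9×10⁻⁵
[PCl₅] = 0.118 = 0.12 mol/L

[PCl₅] = 0.12 mol/L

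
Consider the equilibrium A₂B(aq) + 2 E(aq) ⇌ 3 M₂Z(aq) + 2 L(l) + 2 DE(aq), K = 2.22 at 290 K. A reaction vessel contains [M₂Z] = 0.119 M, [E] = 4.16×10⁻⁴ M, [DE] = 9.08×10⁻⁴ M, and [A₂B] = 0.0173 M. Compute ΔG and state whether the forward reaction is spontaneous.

ΔG = -3.77 kJ/mol; the forward reaction is spontaneous

(L is a pure liquid — omitted from Q.)
Q = [M₂Z]³·[DE]² / ([A₂B]·[E]²) = (0.119)³·(9.08×10⁻⁴)² / ((0.0173)·(4.16×10⁻⁴)²) = 0.464
ΔG = RT ln(Q/K) = (8.314 J mol⁻¹ K⁻¹)(290 K) × ln(0.464/2.22)
   = (2.411 kJ/mol)(-1.565) = -3.77 kJ/mol
ΔG < 0, so the forward reaction is spontaneous (proceeds forward).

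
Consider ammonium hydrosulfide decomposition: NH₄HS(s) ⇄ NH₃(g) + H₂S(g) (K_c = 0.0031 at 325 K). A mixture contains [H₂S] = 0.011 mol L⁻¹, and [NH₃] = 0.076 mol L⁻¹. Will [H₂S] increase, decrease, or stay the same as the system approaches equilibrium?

(NH₄HS is a pure solid — omitted from Q_c.)
Q_c = [NH₃]·[H₂S] = (0.076)·(0.011) = 8.4×10⁻⁴
Q_c = 8.4×10⁻⁴ < K_c = 0.0031: net forward reaction.
H₂S is a product, so it increases.

increase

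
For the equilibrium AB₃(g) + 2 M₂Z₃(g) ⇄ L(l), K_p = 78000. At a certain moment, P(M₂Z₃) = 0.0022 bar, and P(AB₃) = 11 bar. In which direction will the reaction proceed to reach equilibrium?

(L is a pure liquid — omitted from Q_p.)
Q_p = 1 / (P(AB₃)·P(M₂Z₃)²) = 1 / ((11)·(0.0022)²) = 19000
Q_p = 19000 < K_p = 78000, so the forward reaction proceeds.

toward products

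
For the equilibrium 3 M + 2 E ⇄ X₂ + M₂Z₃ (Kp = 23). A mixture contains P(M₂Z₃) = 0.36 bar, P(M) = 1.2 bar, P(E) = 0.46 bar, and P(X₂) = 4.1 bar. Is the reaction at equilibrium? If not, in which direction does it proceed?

forward (toward products)

Qp = P(X₂)·P(M₂Z₃) / (P(M)³·P(E)²) = (4.1)·(0.36) / ((1.2)³·(0.46)²) = 4.0
Qp = 4.0 < Kp = 23, so the forward reaction proceeds.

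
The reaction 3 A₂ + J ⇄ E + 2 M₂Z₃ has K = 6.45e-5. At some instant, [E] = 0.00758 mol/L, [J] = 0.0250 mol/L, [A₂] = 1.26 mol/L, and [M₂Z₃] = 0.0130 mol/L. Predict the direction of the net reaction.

Q = [E]·[M₂Z₃]² / ([A₂]³·[J]) = (0.00758)·(0.0130)² / ((1.26)³·(0.0250)) = 2.56e-5
Q = 2.56e-5 < K = 6.45e-5, so the forward reaction proceeds.

to the right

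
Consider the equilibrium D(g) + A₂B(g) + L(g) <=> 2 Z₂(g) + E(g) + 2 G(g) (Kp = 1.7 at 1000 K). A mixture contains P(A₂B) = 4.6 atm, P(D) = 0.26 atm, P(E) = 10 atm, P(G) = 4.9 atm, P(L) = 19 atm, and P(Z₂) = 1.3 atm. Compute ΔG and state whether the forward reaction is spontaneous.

Qp = P(Z₂)²·P(E)·P(G)² / (P(D)·P(A₂B)·P(L)) = (1.3)²·(10)·(4.9)² / ((0.26)·(4.6)·(19)) = 17.9
ΔG = RT ln(Qp/Kp) = (8.314 J mol⁻¹ K⁻¹)(1000 K) × ln(17.9/1.7)
   = (8.314 kJ/mol)(2.354) = 19.6 kJ/mol
ΔG > 0, so the forward reaction is non-spontaneous (proceeds in reverse).

ΔG = 19.6 kJ/mol; the forward reaction is non-spontaneous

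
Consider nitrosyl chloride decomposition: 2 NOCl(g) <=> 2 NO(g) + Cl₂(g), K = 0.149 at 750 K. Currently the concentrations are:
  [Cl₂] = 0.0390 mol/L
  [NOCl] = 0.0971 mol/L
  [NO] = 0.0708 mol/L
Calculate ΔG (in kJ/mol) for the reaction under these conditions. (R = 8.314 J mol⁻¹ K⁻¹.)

Q = [NO]²·[Cl₂] / [NOCl]² = (0.0708)²·(0.0390) / (0.0971)² = 0.0207
ΔG = RT ln(Q/K) = (8.314 J mol⁻¹ K⁻¹)(750 K) × ln(0.0207/0.149)
   = (6.236 kJ/mol)(-1.974) = -12.3 kJ/mol
ΔG < 0, so the forward reaction is spontaneous (proceeds forward).

ΔG = -12.3 kJ/mol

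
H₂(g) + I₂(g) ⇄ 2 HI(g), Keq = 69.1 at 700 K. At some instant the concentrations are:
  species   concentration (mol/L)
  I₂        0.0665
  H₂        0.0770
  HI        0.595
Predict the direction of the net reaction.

Q = [HI]² / ([H₂]·[I₂]) = (0.595)² / ((0.0770)·(0.0665)) = 69.1
Q = 69.1 = Keq, so the system is already at equilibrium.

neither direction; the system is at equilibrium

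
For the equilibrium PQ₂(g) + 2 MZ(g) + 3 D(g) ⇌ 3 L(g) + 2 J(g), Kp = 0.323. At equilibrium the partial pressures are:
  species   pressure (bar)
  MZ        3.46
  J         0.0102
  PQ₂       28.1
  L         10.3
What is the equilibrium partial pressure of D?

At equilibrium, Kp = P(L)³·P(J)² / (P(PQ₂)·P(MZ)²·P(D)³) = 0.323.
(10.3)³·(0.0102)² / ((28.1)·(3.46)²·(P(D))³) = 0.323
P(D)³ = 0.00105 ⇒ P(D) = 0.102 bar

P(D) = 0.102 bar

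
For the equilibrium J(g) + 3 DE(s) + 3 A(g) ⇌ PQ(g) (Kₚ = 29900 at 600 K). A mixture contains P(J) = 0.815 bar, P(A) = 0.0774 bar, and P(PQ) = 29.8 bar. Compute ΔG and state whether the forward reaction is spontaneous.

ΔG = 4.84 kJ/mol; the forward reaction is non-spontaneous

(DE is a pure solid — omitted from Qₚ.)
Qₚ = P(PQ) / (P(J)·P(A)³) = (29.8) / ((0.815)·(0.0774)³) = 78900
ΔG = RT ln(Qₚ/Kₚ) = (8.314 J mol⁻¹ K⁻¹)(600 K) × ln(78900/29900)
   = (4.988 kJ/mol)(0.9703) = 4.84 kJ/mol
ΔG > 0, so the forward reaction is non-spontaneous (proceeds in reverse).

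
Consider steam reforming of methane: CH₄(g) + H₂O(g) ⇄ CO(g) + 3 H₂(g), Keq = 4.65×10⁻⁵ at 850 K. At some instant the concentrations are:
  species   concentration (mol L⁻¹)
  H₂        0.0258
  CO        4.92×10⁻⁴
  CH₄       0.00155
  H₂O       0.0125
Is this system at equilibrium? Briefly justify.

Q = [CO]·[H₂]³ / ([CH₄]·[H₂O]) = (4.92×10⁻⁴)·(0.0258)³ / ((0.00155)·(0.0125)) = 4.36×10⁻⁴
Q = 4.36×10⁻⁴ > Keq = 4.65×10⁻⁵: net reverse reaction.

no; Q > K, reaction proceeds in reverse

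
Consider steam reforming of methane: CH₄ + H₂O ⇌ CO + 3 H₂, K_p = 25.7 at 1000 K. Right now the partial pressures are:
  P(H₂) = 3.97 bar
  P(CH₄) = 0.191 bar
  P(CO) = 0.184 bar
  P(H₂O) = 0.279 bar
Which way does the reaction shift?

Q_p = P(CO)·P(H₂)³ / (P(CH₄)·P(H₂O)) = (0.184)·(3.97)³ / ((0.191)·(0.279)) = 216
Q_p = 216 > K_p = 25.7, so the reverse reaction proceeds.

toward reactants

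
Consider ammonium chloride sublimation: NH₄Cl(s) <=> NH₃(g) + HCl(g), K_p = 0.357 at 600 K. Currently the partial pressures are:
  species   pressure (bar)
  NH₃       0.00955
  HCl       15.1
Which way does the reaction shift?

(NH₄Cl is a pure solid — omitted from Q_p.)
Q_p = P(NH₃)·P(HCl) = (0.00955)·(15.1) = 0.144
Q_p = 0.144 < K_p = 0.357, so the forward reaction proceeds.

to the right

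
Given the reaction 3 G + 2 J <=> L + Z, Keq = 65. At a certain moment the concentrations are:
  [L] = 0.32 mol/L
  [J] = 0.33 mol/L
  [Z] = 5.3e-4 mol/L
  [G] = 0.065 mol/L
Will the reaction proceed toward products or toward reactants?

Q = [L]·[Z] / ([G]³·[J]²) = (0.32)·(5.3e-4) / ((0.065)³·(0.33)²) = 5.7
Q = 5.7 < Keq = 65, so the forward reaction proceeds.

to the right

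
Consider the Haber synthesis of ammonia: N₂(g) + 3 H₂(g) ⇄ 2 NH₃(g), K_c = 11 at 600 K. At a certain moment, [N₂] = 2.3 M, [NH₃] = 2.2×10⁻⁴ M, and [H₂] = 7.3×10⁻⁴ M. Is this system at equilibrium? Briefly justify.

Q_c = [NH₃]² / ([N₂]·[H₂]³) = (2.2×10⁻⁴)² / ((2.3)·(7.3×10⁻⁴)³) = 54
Q_c = 54 > K_c = 11: net reverse reaction.

no; Q > K, reaction proceeds in reverse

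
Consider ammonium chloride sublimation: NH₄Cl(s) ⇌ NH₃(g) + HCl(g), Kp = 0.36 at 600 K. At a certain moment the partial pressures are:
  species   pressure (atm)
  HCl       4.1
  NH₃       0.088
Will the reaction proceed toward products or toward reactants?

(NH₄Cl is a pure solid — omitted from Qp.)
Qp = P(NH₃)·P(HCl) = (0.088)·(4.1) = 0.36
Qp = 0.36 = Kp, so the system is already at equilibrium.

no net change (already at equilibrium)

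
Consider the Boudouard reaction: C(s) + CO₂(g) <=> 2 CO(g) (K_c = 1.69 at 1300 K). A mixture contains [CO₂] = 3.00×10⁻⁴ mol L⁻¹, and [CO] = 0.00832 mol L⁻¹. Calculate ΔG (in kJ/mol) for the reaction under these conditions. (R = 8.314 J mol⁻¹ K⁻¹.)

(C is a pure solid — omitted from Q_c.)
Q_c = [CO]² / [CO₂] = (0.00832)² / (3.00×10⁻⁴) = 0.231
ΔG = RT ln(Q_c/K_c) = (8.314 J mol⁻¹ K⁻¹)(1300 K) × ln(0.231/1.69)
   = (10.81 kJ/mol)(-1.990) = -21.5 kJ/mol
ΔG < 0, so the forward reaction is spontaneous (proceeds forward).

ΔG = -21.5 kJ/mol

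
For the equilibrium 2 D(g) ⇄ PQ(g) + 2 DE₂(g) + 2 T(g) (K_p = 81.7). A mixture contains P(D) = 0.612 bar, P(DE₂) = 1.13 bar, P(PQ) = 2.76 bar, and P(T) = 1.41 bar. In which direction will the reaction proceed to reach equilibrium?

toward products

Q_p = P(PQ)·P(DE₂)²·P(T)² / P(D)² = (2.76)·(1.13)²·(1.41)² / (0.612)² = 18.7
Q_p = 18.7 < K_p = 81.7, so the forward reaction proceeds.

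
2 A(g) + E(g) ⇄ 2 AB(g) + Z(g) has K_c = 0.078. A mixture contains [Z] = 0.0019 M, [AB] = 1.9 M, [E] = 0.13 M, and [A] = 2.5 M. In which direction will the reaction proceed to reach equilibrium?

Q_c = [AB]²·[Z] / ([A]²·[E]) = (1.9)²·(0.0019) / ((2.5)²·(0.13)) = 0.0084
Q_c = 0.0084 < K_c = 0.078, so the forward reaction proceeds.

toward products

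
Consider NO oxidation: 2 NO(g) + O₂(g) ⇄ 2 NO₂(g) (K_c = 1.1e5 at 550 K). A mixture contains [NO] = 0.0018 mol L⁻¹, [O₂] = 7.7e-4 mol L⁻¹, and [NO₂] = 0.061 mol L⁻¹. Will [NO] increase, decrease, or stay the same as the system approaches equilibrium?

Q_c = [NO₂]² / ([NO]²·[O₂]) = (0.061)² / ((0.0018)²·(7.7e-4)) = 1.5e6
Q_c = 1.5e6 > K_c = 1.1e5: net reverse reaction.
NO is a reactant, so it increases.

increase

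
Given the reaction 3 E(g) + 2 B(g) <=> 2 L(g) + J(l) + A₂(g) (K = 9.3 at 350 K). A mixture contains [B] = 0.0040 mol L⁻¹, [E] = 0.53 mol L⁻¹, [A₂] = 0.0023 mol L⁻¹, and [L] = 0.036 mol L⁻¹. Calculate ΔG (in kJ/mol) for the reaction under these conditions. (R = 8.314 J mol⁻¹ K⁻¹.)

(J is a pure liquid — omitted from Q.)
Q = [L]²·[A₂] / ([E]³·[B]²) = (0.036)²·(0.0023) / ((0.53)³·(0.0040)²) = 1.25
ΔG = RT ln(Q/K) = (8.314 J mol⁻¹ K⁻¹)(350 K) × ln(1.25/9.3)
   = (2.910 kJ/mol)(-2.007) = -5.84 kJ/mol
ΔG < 0, so the forward reaction is spontaneous (proceeds forward).

ΔG = -5.84 kJ/mol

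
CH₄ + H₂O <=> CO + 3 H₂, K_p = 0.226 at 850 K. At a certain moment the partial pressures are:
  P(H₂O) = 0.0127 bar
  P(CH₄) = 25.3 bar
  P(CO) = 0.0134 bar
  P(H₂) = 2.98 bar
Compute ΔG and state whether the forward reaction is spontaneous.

ΔG = 11.2 kJ/mol; the forward reaction is non-spontaneous

Q_p = P(CO)·P(H₂)³ / (P(CH₄)·P(H₂O)) = (0.0134)·(2.98)³ / ((25.3)·(0.0127)) = 1.10
ΔG = RT ln(Q_p/K_p) = (8.314 J mol⁻¹ K⁻¹)(850 K) × ln(1.10/0.226)
   = (7.067 kJ/mol)(1.583) = 11.2 kJ/mol
ΔG > 0, so the forward reaction is non-spontaneous (proceeds in reverse).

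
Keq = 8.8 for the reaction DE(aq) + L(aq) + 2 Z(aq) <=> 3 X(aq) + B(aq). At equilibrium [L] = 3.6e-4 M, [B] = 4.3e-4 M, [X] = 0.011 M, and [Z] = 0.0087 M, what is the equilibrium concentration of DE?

At equilibrium, Keq = [X]³·[B] / ([DE]·[L]·[Z]²) = 8.8.
(0.011)³·(4.3e-4) / (([DE])·(3.6e-4)·(0.0087)²) = 8.8
[DE] = 0.00239 = 0.0024 M

[DE] = 0.0024 M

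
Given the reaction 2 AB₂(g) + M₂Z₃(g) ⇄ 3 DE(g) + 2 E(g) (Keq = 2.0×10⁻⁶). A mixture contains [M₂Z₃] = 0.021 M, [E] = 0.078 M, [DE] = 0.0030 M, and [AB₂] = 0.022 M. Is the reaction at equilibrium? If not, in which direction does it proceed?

Q = [DE]³·[E]² / ([AB₂]²·[M₂Z₃]) = (0.0030)³·(0.078)² / ((0.022)²·(0.021)) = 1.6×10⁻⁵
Q = 1.6×10⁻⁵ > Keq = 2.0×10⁻⁶, so the reverse reaction proceeds.

toward reactants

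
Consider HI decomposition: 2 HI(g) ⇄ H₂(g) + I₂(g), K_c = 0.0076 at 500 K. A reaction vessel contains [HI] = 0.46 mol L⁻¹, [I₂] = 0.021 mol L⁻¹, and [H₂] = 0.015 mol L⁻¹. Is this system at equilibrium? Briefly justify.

Q_c = [H₂]·[I₂] / [HI]² = (0.015)·(0.021) / (0.46)² = 0.0015
Q_c = 0.0015 < K_c = 0.0076: net forward reaction.

no; Q < K, reaction proceeds forward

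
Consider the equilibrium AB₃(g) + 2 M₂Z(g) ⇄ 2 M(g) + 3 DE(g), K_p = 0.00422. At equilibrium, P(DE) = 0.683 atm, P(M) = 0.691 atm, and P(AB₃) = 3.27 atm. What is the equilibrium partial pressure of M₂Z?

P(M₂Z) = 3.32 atm

At equilibrium, K_p = P(M)²·P(DE)³ / (P(AB₃)·P(M₂Z)²) = 0.00422.
(0.691)²·(0.683)³ / ((3.27)·(P(M₂Z))²) = 0.00422
P(M₂Z)² = 11.0 ⇒ P(M₂Z) = 3.32 atm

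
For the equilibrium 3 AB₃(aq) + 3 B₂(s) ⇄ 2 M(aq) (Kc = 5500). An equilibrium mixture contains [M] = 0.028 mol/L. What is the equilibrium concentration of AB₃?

[AB₃] = 0.0052 mol/L

(B₂ is a pure solid — omitted from Kc.)
At equilibrium, Kc = [M]² / [AB₃]³ = 5500.
(0.028)² / ([AB₃])³ = 5500
[AB₃]³ = 1.43e-7 ⇒ [AB₃] = 0.0052 mol/L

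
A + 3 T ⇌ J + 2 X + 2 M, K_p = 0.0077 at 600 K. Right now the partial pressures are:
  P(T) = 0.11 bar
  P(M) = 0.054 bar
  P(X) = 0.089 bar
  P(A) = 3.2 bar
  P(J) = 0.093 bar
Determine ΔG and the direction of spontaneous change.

Q_p = P(J)·P(X)²·P(M)² / (P(A)·P(T)³) = (0.093)·(0.089)²·(0.054)² / ((3.2)·(0.11)³) = 5.04×10⁻⁴
ΔG = RT ln(Q_p/K_p) = (8.314 J mol⁻¹ K⁻¹)(600 K) × ln(5.04×10⁻⁴/0.0077)
   = (4.988 kJ/mol)(-2.726) = -13.6 kJ/mol
ΔG < 0, so the forward reaction is spontaneous (proceeds forward).

ΔG = -13.6 kJ/mol; the forward reaction is spontaneous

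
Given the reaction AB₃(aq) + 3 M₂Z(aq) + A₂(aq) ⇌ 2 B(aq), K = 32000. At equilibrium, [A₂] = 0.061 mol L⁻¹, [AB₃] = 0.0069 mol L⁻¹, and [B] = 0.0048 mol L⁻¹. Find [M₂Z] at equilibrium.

At equilibrium, K = [B]² / ([AB₃]·[M₂Z]³·[A₂]) = 32000.
(0.0048)² / ((0.0069)·([M₂Z])³·(0.061)) = 32000
[M₂Z]³ = 1.71×10⁻⁶ ⇒ [M₂Z] = 0.012 mol L⁻¹

[M₂Z] = 0.012 mol L⁻¹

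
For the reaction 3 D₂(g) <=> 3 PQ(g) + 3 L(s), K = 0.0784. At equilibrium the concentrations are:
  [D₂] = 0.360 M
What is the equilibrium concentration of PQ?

[PQ] = 0.154 M

(L is a pure solid — omitted from K.)
At equilibrium, K = [PQ]³ / [D₂]³ = 0.0784.
([PQ])³ / (0.360)³ = 0.0784
[PQ]³ = 0.00366 ⇒ [PQ] = 0.154 M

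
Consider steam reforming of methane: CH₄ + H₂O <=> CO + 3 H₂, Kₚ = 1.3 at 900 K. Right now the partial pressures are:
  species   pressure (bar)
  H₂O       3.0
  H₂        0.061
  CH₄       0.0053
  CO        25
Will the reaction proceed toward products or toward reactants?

forward (toward products)

Qₚ = P(CO)·P(H₂)³ / (P(CH₄)·P(H₂O)) = (25)·(0.061)³ / ((0.0053)·(3.0)) = 0.36
Qₚ = 0.36 < Kₚ = 1.3, so the forward reaction proceeds.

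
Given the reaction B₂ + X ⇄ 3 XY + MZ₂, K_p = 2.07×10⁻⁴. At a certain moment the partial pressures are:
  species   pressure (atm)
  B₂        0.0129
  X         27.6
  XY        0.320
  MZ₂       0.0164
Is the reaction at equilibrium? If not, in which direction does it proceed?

Q_p = P(XY)³·P(MZ₂) / (P(B₂)·P(X)) = (0.320)³·(0.0164) / ((0.0129)·(27.6)) = 0.00151
Q_p = 0.00151 > K_p = 2.07×10⁻⁴, so the reverse reaction proceeds.

toward reactants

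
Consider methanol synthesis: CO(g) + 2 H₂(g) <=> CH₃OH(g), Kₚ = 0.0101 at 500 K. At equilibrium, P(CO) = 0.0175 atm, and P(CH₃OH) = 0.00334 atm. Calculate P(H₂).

At equilibrium, Kₚ = P(CH₃OH) / (P(CO)·P(H₂)²) = 0.0101.
(0.00334) / ((0.0175)·(P(H₂))²) = 0.0101
P(H₂)² = 18.9 ⇒ P(H₂) = 4.35 atm

P(H₂) = 4.35 atm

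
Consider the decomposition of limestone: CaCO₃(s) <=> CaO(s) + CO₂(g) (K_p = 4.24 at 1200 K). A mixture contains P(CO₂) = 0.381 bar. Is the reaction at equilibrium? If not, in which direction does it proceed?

(CaCO₃, CaO are pure solids — omitted from Q_p.)
Q_p = P(CO₂) = 0.381
Q_p = 0.381 < K_p = 4.24, so the forward reaction proceeds.

toward products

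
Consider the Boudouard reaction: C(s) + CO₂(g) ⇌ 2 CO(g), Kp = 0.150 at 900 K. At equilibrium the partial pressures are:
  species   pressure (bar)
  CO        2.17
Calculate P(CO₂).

P(CO₂) = 31.4 bar

(C is a pure solid — omitted from Kp.)
At equilibrium, Kp = P(CO)² / P(CO₂) = 0.150.
(2.17)² / (P(CO₂)) = 0.150
P(CO₂) = 31.4 bar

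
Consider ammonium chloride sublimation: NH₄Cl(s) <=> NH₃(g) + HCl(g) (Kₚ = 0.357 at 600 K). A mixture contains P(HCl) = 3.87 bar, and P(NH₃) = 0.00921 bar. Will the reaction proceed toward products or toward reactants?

(NH₄Cl is a pure solid — omitted from Qₚ.)
Qₚ = P(NH₃)·P(HCl) = (0.00921)·(3.87) = 0.0356
Qₚ = 0.0356 < Kₚ = 0.357, so the forward reaction proceeds.

in the forward direction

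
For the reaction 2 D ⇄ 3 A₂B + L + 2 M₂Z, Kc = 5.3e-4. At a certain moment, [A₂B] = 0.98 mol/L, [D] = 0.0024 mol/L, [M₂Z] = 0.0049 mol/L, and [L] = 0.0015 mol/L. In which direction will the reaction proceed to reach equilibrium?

toward reactants

Qc = [A₂B]³·[L]·[M₂Z]² / [D]² = (0.98)³·(0.0015)·(0.0049)² / (0.0024)² = 0.0059
Qc = 0.0059 > Kc = 5.3e-4, so the reverse reaction proceeds.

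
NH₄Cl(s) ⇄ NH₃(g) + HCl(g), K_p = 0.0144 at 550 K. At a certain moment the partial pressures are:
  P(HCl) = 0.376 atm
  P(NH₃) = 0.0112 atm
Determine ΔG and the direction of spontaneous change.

(NH₄Cl is a pure solid — omitted from Q_p.)
Q_p = P(NH₃)·P(HCl) = (0.0112)·(0.376) = 0.00421
ΔG = RT ln(Q_p/K_p) = (8.314 J mol⁻¹ K⁻¹)(550 K) × ln(0.00421/0.0144)
   = (4.573 kJ/mol)(-1.230) = -5.62 kJ/mol
ΔG < 0, so the forward reaction is spontaneous (proceeds forward).

ΔG = -5.62 kJ/mol; the forward reaction is spontaneous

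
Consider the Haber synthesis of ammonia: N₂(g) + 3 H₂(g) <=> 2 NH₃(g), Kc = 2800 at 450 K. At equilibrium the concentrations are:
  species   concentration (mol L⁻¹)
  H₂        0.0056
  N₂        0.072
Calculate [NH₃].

At equilibrium, Kc = [NH₃]² / ([N₂]·[H₂]³) = 2800.
([NH₃])² / ((0.072)·(0.0056)³) = 2800
[NH₃]² = 3.54×10⁻⁵ ⇒ [NH₃] = 0.0060 mol L⁻¹

[NH₃] = 0.0060 mol L⁻¹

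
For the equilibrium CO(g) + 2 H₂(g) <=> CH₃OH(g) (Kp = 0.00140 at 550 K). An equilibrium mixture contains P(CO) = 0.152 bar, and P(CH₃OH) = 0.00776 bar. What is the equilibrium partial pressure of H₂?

P(H₂) = 6.04 bar

At equilibrium, Kp = P(CH₃OH) / (P(CO)·P(H₂)²) = 0.00140.
(0.00776) / ((0.152)·(P(H₂))²) = 0.00140
P(H₂)² = 36.5 ⇒ P(H₂) = 6.04 bar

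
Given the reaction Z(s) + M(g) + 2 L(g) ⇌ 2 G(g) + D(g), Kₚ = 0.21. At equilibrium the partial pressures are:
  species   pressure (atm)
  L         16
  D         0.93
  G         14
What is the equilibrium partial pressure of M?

P(M) = 3.4 atm

(Z is a pure solid — omitted from Kₚ.)
At equilibrium, Kₚ = P(G)²·P(D) / (P(M)·P(L)²) = 0.21.
(14)²·(0.93) / ((P(M))·(16)²) = 0.21
P(M) = 3.39 = 3.4 atm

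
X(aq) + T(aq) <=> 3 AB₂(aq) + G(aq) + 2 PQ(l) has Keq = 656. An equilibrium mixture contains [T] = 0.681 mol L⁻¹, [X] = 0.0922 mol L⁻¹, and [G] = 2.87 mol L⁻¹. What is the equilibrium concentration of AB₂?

[AB₂] = 2.43 mol L⁻¹

(PQ is a pure liquid — omitted from Keq.)
At equilibrium, Keq = [AB₂]³·[G] / ([X]·[T]) = 656.
([AB₂])³·(2.87) / ((0.0922)·(0.681)) = 656
[AB₂]³ = 14.4 ⇒ [AB₂] = 2.43 mol L⁻¹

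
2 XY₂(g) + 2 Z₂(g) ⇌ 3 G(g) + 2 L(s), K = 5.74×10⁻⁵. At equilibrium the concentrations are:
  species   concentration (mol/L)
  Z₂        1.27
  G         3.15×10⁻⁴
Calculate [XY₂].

(L is a pure solid — omitted from K.)
At equilibrium, K = [G]³ / ([XY₂]²·[Z₂]²) = 5.74×10⁻⁵.
(3.15×10⁻⁴)³ / (([XY₂])²·(1.27)²) = 5.74×10⁻⁵
[XY₂]² = 3.38×10⁻⁷ ⇒ [XY₂] = 5.81×10⁻⁴ mol/L

[XY₂] = 5.81×10⁻⁴ mol/L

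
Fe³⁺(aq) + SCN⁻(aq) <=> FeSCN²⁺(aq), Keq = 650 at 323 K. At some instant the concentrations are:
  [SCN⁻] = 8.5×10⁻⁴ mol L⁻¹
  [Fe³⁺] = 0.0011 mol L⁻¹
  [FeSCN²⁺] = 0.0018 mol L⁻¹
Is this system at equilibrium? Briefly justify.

Q = [FeSCN²⁺] / ([Fe³⁺]·[SCN⁻]) = (0.0018) / ((0.0011)·(8.5×10⁻⁴)) = 1900
Q = 1900 > Keq = 650: net reverse reaction.

no; Q > K, reaction proceeds in reverse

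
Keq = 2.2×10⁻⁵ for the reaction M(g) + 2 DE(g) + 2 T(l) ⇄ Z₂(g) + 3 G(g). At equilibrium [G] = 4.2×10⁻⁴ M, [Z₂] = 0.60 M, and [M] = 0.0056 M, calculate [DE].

(T is a pure liquid — omitted from Keq.)
At equilibrium, Keq = [Z₂]·[G]³ / ([M]·[DE]²) = 2.2×10⁻⁵.
(0.60)·(4.2×10⁻⁴)³ / ((0.0056)·([DE])²) = 2.2×10⁻⁵
[DE]² = 3.61×10⁻⁴ ⇒ [DE] = 0.019 M

[DE] = 0.019 M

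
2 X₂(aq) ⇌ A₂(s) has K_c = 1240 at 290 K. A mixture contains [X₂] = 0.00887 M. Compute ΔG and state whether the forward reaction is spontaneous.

ΔG = 5.61 kJ/mol; the forward reaction is non-spontaneous

(A₂ is a pure solid — omitted from Q_c.)
Q_c = 1 / [X₂]² = 1 / (0.00887)² = 12700
ΔG = RT ln(Q_c/K_c) = (8.314 J mol⁻¹ K⁻¹)(290 K) × ln(12700/1240)
   = (2.411 kJ/mol)(2.326) = 5.61 kJ/mol
ΔG > 0, so the forward reaction is non-spontaneous (proceeds in reverse).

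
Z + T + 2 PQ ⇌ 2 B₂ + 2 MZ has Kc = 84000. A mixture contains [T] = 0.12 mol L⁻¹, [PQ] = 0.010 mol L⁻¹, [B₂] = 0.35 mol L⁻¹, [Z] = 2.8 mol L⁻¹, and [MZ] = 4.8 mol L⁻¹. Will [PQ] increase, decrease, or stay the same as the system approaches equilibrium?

Qc = [B₂]²·[MZ]² / ([Z]·[T]·[PQ]²) = (0.35)²·(4.8)² / ((2.8)·(0.12)·(0.010)²) = 84000
Qc = 84000 = Kc; the system is at equilibrium.

stay the same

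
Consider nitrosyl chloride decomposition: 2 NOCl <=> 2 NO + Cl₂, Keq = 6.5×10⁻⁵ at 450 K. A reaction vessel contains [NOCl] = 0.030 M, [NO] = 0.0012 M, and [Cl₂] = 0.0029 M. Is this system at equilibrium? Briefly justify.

no; Q < K, reaction proceeds forward

Q = [NO]²·[Cl₂] / [NOCl]² = (0.0012)²·(0.0029) / (0.030)² = 4.6×10⁻⁶
Q = 4.6×10⁻⁶ < Keq = 6.5×10⁻⁵: net forward reaction.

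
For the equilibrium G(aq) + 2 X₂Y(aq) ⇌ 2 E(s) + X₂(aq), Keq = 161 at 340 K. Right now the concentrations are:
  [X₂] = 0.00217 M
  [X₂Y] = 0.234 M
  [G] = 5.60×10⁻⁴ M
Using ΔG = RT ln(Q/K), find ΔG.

(E is a pure solid — omitted from Q.)
Q = [X₂] / ([G]·[X₂Y]²) = (0.00217) / ((5.60×10⁻⁴)·(0.234)²) = 70.8
ΔG = RT ln(Q/Keq) = (8.314 J mol⁻¹ K⁻¹)(340 K) × ln(70.8/161)
   = (2.827 kJ/mol)(-0.8215) = -2.32 kJ/mol
ΔG < 0, so the forward reaction is spontaneous (proceeds forward).

ΔG = -2.32 kJ/mol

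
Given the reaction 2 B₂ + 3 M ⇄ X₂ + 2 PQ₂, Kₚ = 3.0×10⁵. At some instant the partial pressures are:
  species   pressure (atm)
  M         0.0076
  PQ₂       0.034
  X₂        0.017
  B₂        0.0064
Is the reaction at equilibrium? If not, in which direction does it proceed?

reverse (toward reactants)

Qₚ = P(X₂)·P(PQ₂)² / (P(B₂)²·P(M)³) = (0.017)·(0.034)² / ((0.0064)²·(0.0076)³) = 1.1×10⁶
Qₚ = 1.1×10⁶ > Kₚ = 3.0×10⁵, so the reverse reaction proceeds.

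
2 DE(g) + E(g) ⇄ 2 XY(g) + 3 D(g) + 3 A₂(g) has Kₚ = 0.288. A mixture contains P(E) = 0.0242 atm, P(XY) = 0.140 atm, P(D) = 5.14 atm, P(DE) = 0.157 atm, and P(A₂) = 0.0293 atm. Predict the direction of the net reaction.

Qₚ = P(XY)²·P(D)³·P(A₂)³ / (P(DE)²·P(E)) = (0.140)²·(5.14)³·(0.0293)³ / ((0.157)²·(0.0242)) = 0.112
Qₚ = 0.112 < Kₚ = 0.288, so the forward reaction proceeds.

toward products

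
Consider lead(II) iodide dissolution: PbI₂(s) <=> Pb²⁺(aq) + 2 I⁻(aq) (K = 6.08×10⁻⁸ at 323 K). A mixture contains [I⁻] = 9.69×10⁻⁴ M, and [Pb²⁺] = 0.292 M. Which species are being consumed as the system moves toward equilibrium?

Pb²⁺, I⁻ (products)

(PbI₂ is a pure solid — omitted from Q.)
Q = [Pb²⁺]·[I⁻]² = (0.292)·(9.69×10⁻⁴)² = 2.74×10⁻⁷
Q = 2.74×10⁻⁷ > K = 6.08×10⁻⁸: net reverse reaction.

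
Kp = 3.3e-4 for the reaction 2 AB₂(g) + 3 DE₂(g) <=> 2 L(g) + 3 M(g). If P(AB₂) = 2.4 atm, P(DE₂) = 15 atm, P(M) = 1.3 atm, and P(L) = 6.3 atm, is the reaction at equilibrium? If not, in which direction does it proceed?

Qp = P(L)²·P(M)³ / (P(AB₂)²·P(DE₂)³) = (6.3)²·(1.3)³ / ((2.4)²·(15)³) = 0.0045
Qp = 0.0045 > Kp = 3.3e-4, so the reverse reaction proceeds.

toward reactants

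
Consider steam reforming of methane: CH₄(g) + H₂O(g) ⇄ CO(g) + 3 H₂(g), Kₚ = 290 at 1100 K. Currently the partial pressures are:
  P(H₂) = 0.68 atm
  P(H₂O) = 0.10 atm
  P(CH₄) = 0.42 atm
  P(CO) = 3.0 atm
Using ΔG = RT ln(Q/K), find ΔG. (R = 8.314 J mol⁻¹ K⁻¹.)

ΔG = -23.4 kJ/mol

Qₚ = P(CO)·P(H₂)³ / (P(CH₄)·P(H₂O)) = (3.0)·(0.68)³ / ((0.42)·(0.10)) = 22.5
ΔG = RT ln(Qₚ/Kₚ) = (8.314 J mol⁻¹ K⁻¹)(1100 K) × ln(22.5/290)
   = (9.145 kJ/mol)(-2.556) = -23.4 kJ/mol
ΔG < 0, so the forward reaction is spontaneous (proceeds forward).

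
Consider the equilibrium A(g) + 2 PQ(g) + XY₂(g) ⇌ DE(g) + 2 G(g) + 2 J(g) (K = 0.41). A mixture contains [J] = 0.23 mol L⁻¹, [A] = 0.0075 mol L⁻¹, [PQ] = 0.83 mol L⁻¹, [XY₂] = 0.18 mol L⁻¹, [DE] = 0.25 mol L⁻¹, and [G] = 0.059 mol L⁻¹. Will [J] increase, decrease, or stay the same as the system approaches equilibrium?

Q = [DE]·[G]²·[J]² / ([A]·[PQ]²·[XY₂]) = (0.25)·(0.059)²·(0.23)² / ((0.0075)·(0.83)²·(0.18)) = 0.050
Q = 0.050 < K = 0.41: net forward reaction.
J is a product, so it increases.

increase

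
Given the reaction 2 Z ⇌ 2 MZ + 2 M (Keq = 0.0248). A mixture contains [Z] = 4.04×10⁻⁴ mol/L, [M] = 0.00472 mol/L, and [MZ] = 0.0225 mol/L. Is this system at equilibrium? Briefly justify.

no; Q > K, reaction proceeds in reverse

Q = [MZ]²·[M]² / [Z]² = (0.0225)²·(0.00472)² / (4.04×10⁻⁴)² = 0.0691
Q = 0.0691 > Keq = 0.0248: net reverse reaction.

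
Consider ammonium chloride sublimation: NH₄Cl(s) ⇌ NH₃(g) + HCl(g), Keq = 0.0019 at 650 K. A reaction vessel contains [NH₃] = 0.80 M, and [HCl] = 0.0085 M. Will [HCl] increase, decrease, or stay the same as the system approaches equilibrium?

decrease

(NH₄Cl is a pure solid — omitted from Q.)
Q = [NH₃]·[HCl] = (0.80)·(0.0085) = 0.0068
Q = 0.0068 > Keq = 0.0019: net reverse reaction.
HCl is a product, so it decreases.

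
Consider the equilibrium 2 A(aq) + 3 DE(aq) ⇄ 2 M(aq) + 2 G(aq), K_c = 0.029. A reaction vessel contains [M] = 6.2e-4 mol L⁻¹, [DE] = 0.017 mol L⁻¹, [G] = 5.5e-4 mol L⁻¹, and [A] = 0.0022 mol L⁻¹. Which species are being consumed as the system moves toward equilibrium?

A, DE (reactants)

Q_c = [M]²·[G]² / ([A]²·[DE]³) = (6.2e-4)²·(5.5e-4)² / ((0.0022)²·(0.017)³) = 0.0049
Q_c = 0.0049 < K_c = 0.029: net forward reaction.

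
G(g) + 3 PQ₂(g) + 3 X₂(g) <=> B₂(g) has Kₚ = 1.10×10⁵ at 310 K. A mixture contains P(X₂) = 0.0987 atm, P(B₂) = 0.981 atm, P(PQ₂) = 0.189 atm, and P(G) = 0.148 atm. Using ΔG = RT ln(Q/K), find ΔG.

ΔG = 5.74 kJ/mol

Qₚ = P(B₂) / (P(G)·P(PQ₂)³·P(X₂)³) = (0.981) / ((0.148)·(0.189)³·(0.0987)³) = 1.02×10⁶
ΔG = RT ln(Qₚ/Kₚ) = (8.314 J mol⁻¹ K⁻¹)(310 K) × ln(1.02×10⁶/1.10×10⁵)
   = (2.577 kJ/mol)(2.227) = 5.74 kJ/mol
ΔG > 0, so the forward reaction is non-spontaneous (proceeds in reverse).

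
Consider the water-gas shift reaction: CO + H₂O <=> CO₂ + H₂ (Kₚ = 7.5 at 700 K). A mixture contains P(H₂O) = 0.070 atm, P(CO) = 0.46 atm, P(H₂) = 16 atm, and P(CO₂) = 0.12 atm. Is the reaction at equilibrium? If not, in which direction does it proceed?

Qₚ = P(CO₂)·P(H₂) / (P(CO)·P(H₂O)) = (0.12)·(16) / ((0.46)·(0.070)) = 60
Qₚ = 60 > Kₚ = 7.5, so the reverse reaction proceeds.

in the reverse direction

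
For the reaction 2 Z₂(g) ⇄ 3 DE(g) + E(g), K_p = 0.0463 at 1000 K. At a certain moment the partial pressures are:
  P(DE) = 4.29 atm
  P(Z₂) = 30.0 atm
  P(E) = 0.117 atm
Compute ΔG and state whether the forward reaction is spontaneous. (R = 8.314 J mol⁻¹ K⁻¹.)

ΔG = -12.5 kJ/mol; the forward reaction is spontaneous

Q_p = P(DE)³·P(E) / P(Z₂)² = (4.29)³·(0.117) / (30.0)² = 0.0103
ΔG = RT ln(Q_p/K_p) = (8.314 J mol⁻¹ K⁻¹)(1000 K) × ln(0.0103/0.0463)
   = (8.314 kJ/mol)(-1.503) = -12.5 kJ/mol
ΔG < 0, so the forward reaction is spontaneous (proceeds forward).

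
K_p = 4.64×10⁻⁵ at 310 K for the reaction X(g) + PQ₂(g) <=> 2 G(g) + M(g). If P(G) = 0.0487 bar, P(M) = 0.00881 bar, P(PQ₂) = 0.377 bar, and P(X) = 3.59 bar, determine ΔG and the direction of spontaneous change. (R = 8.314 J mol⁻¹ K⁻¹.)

ΔG = -2.84 kJ/mol; the forward reaction is spontaneous

Q_p = P(G)²·P(M) / (P(X)·P(PQ₂)) = (0.0487)²·(0.00881) / ((3.59)·(0.377)) = 1.54×10⁻⁵
ΔG = RT ln(Q_p/K_p) = (8.314 J mol⁻¹ K⁻¹)(310 K) × ln(1.54×10⁻⁵/4.64×10⁻⁵)
   = (2.577 kJ/mol)(-1.103) = -2.84 kJ/mol
ΔG < 0, so the forward reaction is spontaneous (proceeds forward).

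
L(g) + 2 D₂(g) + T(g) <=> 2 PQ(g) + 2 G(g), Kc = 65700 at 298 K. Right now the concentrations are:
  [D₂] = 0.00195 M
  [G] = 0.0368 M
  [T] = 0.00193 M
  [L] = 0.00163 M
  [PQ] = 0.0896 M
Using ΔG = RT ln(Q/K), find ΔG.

Qc = [PQ]²·[G]² / ([L]·[D₂]²·[T]) = (0.0896)²·(0.0368)² / ((0.00163)·(0.00195)²·(0.00193)) = 9.09e5
ΔG = RT ln(Qc/Kc) = (8.314 J mol⁻¹ K⁻¹)(298 K) × ln(9.09e5/65700)
   = (2.478 kJ/mol)(2.627) = 6.51 kJ/mol
ΔG > 0, so the forward reaction is non-spontaneous (proceeds in reverse).

ΔG = 6.51 kJ/mol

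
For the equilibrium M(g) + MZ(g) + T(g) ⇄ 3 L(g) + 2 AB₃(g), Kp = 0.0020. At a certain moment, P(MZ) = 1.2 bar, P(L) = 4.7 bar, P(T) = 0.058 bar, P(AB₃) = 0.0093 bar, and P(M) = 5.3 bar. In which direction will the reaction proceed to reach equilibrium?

Qp = P(L)³·P(AB₃)² / (P(M)·P(MZ)·P(T)) = (4.7)³·(0.0093)² / ((5.3)·(1.2)·(0.058)) = 0.024
Qp = 0.024 > Kp = 0.0020, so the reverse reaction proceeds.

toward reactants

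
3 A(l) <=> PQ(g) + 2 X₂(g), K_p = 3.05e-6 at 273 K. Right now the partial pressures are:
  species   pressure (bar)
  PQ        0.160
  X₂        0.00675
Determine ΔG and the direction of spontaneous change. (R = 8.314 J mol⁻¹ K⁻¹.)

(A is a pure liquid — omitted from Q_p.)
Q_p = P(PQ)·P(X₂)² = (0.160)·(0.00675)² = 7.29e-6
ΔG = RT ln(Q_p/K_p) = (8.314 J mol⁻¹ K⁻¹)(273 K) × ln(7.29e-6/3.05e-6)
   = (2.270 kJ/mol)(0.8714) = 1.98 kJ/mol
ΔG > 0, so the forward reaction is non-spontaneous (proceeds in reverse).

ΔG = 1.98 kJ/mol; the forward reaction is non-spontaneous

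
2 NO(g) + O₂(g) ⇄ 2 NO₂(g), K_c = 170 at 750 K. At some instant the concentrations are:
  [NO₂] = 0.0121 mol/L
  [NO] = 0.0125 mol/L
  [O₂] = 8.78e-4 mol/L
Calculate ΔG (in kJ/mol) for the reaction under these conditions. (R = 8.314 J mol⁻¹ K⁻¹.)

Q_c = [NO₂]² / ([NO]²·[O₂]) = (0.0121)² / ((0.0125)²·(8.78e-4)) = 1070
ΔG = RT ln(Q_c/K_c) = (8.314 J mol⁻¹ K⁻¹)(750 K) × ln(1070/170)
   = (6.236 kJ/mol)(1.840) = 11.5 kJ/mol
ΔG > 0, so the forward reaction is non-spontaneous (proceeds in reverse).

ΔG = 11.5 kJ/mol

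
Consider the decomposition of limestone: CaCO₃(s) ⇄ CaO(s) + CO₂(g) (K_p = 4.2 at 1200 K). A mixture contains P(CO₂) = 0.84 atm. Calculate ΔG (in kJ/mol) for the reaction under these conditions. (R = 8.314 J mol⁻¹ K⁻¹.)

(CaCO₃, CaO are pure solids — omitted from Q_p.)
Q_p = P(CO₂) = 0.840
ΔG = RT ln(Q_p/K_p) = (8.314 J mol⁻¹ K⁻¹)(1200 K) × ln(0.840/4.2)
   = (9.977 kJ/mol)(-1.609) = -16.1 kJ/mol
ΔG < 0, so the forward reaction is spontaneous (proceeds forward).

ΔG = -16.1 kJ/mol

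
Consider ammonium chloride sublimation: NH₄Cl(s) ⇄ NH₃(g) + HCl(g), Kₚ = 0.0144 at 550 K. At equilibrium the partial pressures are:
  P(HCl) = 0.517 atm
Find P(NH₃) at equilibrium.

(NH₄Cl is a pure solid — omitted from Kₚ.)
At equilibrium, Kₚ = P(NH₃)·P(HCl) = 0.0144.
(P(NH₃))·(0.517) = 0.0144
P(NH₃) = 0.0279 atm

P(NH₃) = 0.0279 atm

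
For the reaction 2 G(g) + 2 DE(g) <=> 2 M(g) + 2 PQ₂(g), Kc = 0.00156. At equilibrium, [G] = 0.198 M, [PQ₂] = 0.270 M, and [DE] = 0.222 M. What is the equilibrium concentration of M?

At equilibrium, Kc = [M]²·[PQ₂]² / ([G]²·[DE]²) = 0.00156.
([M])²·(0.270)² / ((0.198)²·(0.222)²) = 0.00156
[M]² = 4.13×10⁻⁵ ⇒ [M] = 0.00643 M

[M] = 0.00643 M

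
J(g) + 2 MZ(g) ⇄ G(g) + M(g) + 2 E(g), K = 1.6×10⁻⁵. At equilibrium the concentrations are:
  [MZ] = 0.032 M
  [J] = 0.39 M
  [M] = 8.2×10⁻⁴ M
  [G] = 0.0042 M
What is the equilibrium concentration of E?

[E] = 0.043 M

At equilibrium, K = [G]·[M]·[E]² / ([J]·[MZ]²) = 1.6×10⁻⁵.
(0.0042)·(8.2×10⁻⁴)·([E])² / ((0.39)·(0.032)²) = 1.6×10⁻⁵
[E]² = 0.00186 ⇒ [E] = 0.043 M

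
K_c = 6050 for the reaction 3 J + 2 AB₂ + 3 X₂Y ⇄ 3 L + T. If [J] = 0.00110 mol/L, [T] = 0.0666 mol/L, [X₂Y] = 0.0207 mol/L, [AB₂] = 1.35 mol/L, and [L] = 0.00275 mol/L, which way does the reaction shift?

Q_c = [L]³·[T] / ([J]³·[AB₂]²·[X₂Y]³) = (0.00275)³·(0.0666) / ((0.00110)³·(1.35)²·(0.0207)³) = 64400
Q_c = 64400 > K_c = 6050, so the reverse reaction proceeds.

reverse (toward reactants)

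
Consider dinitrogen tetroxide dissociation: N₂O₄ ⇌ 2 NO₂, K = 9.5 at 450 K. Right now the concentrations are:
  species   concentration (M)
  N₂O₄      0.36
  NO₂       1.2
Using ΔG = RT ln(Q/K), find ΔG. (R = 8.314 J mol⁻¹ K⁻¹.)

ΔG = -3.24 kJ/mol

Q = [NO₂]² / [N₂O₄] = (1.2)² / (0.36) = 4.00
ΔG = RT ln(Q/K) = (8.314 J mol⁻¹ K⁻¹)(450 K) × ln(4.00/9.5)
   = (3.741 kJ/mol)(-0.8650) = -3.24 kJ/mol
ΔG < 0, so the forward reaction is spontaneous (proceeds forward).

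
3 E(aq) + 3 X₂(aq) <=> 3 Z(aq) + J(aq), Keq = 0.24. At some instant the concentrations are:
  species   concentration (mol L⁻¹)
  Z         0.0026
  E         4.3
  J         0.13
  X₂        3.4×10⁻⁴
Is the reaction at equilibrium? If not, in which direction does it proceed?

Q = [Z]³·[J] / ([E]³·[X₂]³) = (0.0026)³·(0.13) / ((4.3)³·(3.4×10⁻⁴)³) = 0.73
Q = 0.73 > Keq = 0.24, so the reverse reaction proceeds.

reverse (toward reactants)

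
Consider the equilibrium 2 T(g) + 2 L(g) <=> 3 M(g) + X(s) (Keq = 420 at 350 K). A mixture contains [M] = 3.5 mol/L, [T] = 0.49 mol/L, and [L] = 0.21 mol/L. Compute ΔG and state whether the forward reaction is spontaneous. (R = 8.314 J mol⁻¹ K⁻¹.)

(X is a pure solid — omitted from Q.)
Q = [M]³ / ([T]²·[L]²) = (3.5)³ / ((0.49)²·(0.21)²) = 4050
ΔG = RT ln(Q/Keq) = (8.314 J mol⁻¹ K⁻¹)(350 K) × ln(4050/420)
   = (2.910 kJ/mol)(2.266) = 6.59 kJ/mol
ΔG > 0, so the forward reaction is non-spontaneous (proceeds in reverse).

ΔG = 6.59 kJ/mol; the forward reaction is non-spontaneous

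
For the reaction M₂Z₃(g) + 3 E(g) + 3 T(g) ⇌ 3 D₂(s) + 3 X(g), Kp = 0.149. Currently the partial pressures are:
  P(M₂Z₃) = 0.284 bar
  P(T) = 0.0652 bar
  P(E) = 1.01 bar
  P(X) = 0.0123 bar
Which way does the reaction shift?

in the forward direction

(D₂ is a pure solid — omitted from Qp.)
Qp = P(X)³ / (P(M₂Z₃)·P(E)³·P(T)³) = (0.0123)³ / ((0.284)·(1.01)³·(0.0652)³) = 0.0229
Qp = 0.0229 < Kp = 0.149, so the forward reaction proceeds.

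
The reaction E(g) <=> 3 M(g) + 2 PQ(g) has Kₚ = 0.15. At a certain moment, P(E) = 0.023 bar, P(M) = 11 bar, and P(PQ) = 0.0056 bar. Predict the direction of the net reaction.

Qₚ = P(M)³·P(PQ)² / P(E) = (11)³·(0.0056)² / (0.023) = 1.8
Qₚ = 1.8 > Kₚ = 0.15, so the reverse reaction proceeds.

in the reverse direction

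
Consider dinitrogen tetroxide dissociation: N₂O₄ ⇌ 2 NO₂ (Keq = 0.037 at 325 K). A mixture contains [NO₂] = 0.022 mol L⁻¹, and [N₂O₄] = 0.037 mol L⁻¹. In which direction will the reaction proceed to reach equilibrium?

forward (toward products)

Q = [NO₂]² / [N₂O₄] = (0.022)² / (0.037) = 0.013
Q = 0.013 < Keq = 0.037, so the forward reaction proceeds.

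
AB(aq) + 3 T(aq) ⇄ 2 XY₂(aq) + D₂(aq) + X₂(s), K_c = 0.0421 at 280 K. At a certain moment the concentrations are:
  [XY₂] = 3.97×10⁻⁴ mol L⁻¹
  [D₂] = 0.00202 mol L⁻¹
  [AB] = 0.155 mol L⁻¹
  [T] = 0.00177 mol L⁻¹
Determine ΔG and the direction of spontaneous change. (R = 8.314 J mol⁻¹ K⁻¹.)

(X₂ is a pure solid — omitted from Q_c.)
Q_c = [XY₂]²·[D₂] / ([AB]·[T]³) = (3.97×10⁻⁴)²·(0.00202) / ((0.155)·(0.00177)³) = 0.370
ΔG = RT ln(Q_c/K_c) = (8.314 J mol⁻¹ K⁻¹)(280 K) × ln(0.370/0.0421)
   = (2.328 kJ/mol)(2.173) = 5.06 kJ/mol
ΔG > 0, so the forward reaction is non-spontaneous (proceeds in reverse).

ΔG = 5.06 kJ/mol; the forward reaction is non-spontaneous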